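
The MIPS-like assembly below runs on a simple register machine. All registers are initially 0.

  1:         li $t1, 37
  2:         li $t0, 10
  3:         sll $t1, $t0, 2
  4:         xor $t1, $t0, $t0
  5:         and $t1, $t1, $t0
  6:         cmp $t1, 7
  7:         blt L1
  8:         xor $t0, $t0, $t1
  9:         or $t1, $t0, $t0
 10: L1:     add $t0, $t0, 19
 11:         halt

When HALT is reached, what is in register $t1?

0

after li $t1, 37: $t1=37
after li $t0, 10: $t0=10
after sll $t1, $t0, 2: $t1=10<<2=40
after xor $t1, $t0, $t0: $t1=10^10=0
after and $t1, $t1, $t0: $t1=0&10=0
cmp $t1, 7  (cmp 0,7)
blt L1: taken
after add $t0, $t0, 19: $t0=10+19=29
halt.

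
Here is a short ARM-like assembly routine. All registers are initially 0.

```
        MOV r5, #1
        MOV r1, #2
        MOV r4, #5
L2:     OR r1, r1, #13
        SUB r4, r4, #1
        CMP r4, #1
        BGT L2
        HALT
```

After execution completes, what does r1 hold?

MOV r5, #1 → r5=1
MOV r1, #2 → r1=2
MOV r4, #5 → r4=5
OR r1, r1, #13 → r1=2|13=15
SUB r4, r4, #1 → r4=5-1=4
CMP r4, #1  (cmp 4,1)
BGT L2: taken
OR r1, r1, #13 → r1=15|13=15
SUB r4, r4, #1 → r4=4-1=3
CMP r4, #1  (cmp 3,1)
BGT L2: taken
OR r1, r1, #13 → r1=15|13=15
SUB r4, r4, #1 → r4=3-1=2
CMP r4, #1  (cmp 2,1)
BGT L2: taken
OR r1, r1, #13 → r1=15|13=15
SUB r4, r4, #1 → r4=2-1=1
CMP r4, #1  (cmp 1,1)
BGT L2: not taken
halt.

15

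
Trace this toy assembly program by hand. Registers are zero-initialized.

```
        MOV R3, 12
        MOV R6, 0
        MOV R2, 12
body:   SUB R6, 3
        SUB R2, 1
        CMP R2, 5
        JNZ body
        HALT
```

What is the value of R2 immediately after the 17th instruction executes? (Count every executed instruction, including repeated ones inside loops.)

8

MOV R3, 12 → R3=12
MOV R6, 0 → R6=0
MOV R2, 12 → R2=12
SUB R6, 3 → R6=0-3=-3
SUB R2, 1 → R2=12-1=11
CMP R2, 5  (cmp 11,5)
JNZ body: taken
SUB R6, 3 → R6=(-3)-3=-6
SUB R2, 1 → R2=11-1=10
CMP R2, 5  (cmp 10,5)
JNZ body: taken
SUB R6, 3 → R6=(-6)-3=-9
SUB R2, 1 → R2=10-1=9
CMP R2, 5  (cmp 9,5)
JNZ body: taken
SUB R6, 3 → R6=(-9)-3=-12
SUB R2, 1 → R2=9-1=8
After step 17: R2 = 8.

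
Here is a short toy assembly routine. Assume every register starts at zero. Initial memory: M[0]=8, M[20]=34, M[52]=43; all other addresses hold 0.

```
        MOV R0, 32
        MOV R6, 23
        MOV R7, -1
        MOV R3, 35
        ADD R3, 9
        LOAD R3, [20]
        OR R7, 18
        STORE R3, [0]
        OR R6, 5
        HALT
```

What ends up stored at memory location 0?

34

after MOV R0, 32: R0=32
after MOV R6, 23: R6=23
after MOV R7, -1: R7=-1
after MOV R3, 35: R3=35
after ADD R3, 9: R3=35+9=44
after LOAD R3, [20]: R3=M[20]=34
after OR R7, 18: R7=(-1)|18=-1
STORE R3, [0] → M[0]=34
after OR R6, 5: R6=23|5=23
halt.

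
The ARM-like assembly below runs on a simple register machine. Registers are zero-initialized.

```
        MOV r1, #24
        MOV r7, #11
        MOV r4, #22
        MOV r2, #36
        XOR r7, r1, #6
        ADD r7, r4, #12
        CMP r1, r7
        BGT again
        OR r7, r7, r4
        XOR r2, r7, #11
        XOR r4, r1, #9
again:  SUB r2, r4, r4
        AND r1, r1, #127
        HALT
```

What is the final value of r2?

0

MOV r1, #24 → r1=24
MOV r7, #11 → r7=11
MOV r4, #22 → r4=22
MOV r2, #36 → r2=36
XOR r7, r1, #6 → r7=24^6=30
ADD r7, r4, #12 → r7=22+12=34
CMP r1, r7  (cmp 24,34)
BGT again: not taken
OR r7, r7, r4 → r7=34|22=54
XOR r2, r7, #11 → r2=54^11=61
XOR r4, r1, #9 → r4=24^9=17
SUB r2, r4, r4 → r2=17-17=0
AND r1, r1, #127 → r1=24&127=24
halt.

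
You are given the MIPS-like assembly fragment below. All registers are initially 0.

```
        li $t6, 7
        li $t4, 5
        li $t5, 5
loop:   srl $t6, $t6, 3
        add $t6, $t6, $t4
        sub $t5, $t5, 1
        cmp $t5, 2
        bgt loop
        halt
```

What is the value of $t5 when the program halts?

2

after li $t6, 7: $t6=7
after li $t4, 5: $t4=5
after li $t5, 5: $t5=5
after srl $t6, $t6, 3: $t6=7>>3=0
after add $t6, $t6, $t4: $t6=0+5=5
after sub $t5, $t5, 1: $t5=5-1=4
cmp $t5, 2  (cmp 4,2)
bgt loop: taken
after srl $t6, $t6, 3: $t6=5>>3=0
after add $t6, $t6, $t4: $t6=0+5=5
after sub $t5, $t5, 1: $t5=4-1=3
cmp $t5, 2  (cmp 3,2)
bgt loop: taken
after srl $t6, $t6, 3: $t6=5>>3=0
after add $t6, $t6, $t4: $t6=0+5=5
after sub $t5, $t5, 1: $t5=3-1=2
cmp $t5, 2  (cmp 2,2)
bgt loop: not taken
halt.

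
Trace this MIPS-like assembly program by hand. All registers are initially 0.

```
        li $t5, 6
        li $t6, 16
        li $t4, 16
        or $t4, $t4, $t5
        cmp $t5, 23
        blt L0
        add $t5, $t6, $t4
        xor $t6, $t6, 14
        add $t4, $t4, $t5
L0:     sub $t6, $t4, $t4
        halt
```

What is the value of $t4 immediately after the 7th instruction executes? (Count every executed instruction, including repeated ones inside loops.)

$t5=6
$t6=16
$t4=16
$t4=16|6=22
cmp $t5, 23  (cmp 6,23)
blt L0: taken
$t6=22-22=0
After step 7: $t4 = 22.

22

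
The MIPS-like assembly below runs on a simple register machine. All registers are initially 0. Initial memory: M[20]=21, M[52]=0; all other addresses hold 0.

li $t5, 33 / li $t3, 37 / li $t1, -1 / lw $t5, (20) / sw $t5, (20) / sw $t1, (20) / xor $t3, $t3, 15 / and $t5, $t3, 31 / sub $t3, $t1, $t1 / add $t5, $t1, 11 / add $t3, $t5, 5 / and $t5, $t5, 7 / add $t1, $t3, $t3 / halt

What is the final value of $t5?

2

li $t5, 33 → $t5=33
li $t3, 37 → $t3=37
li $t1, -1 → $t1=-1
lw $t5, (20) → $t5=M[20]=21
sw $t5, (20) → M[20]=21
sw $t1, (20) → M[20]=-1
xor $t3, $t3, 15 → $t3=37^15=42
and $t5, $t3, 31 → $t5=42&31=10
sub $t3, $t1, $t1 → $t3=(-1)-(-1)=0
add $t5, $t1, 11 → $t5=(-1)+11=10
add $t3, $t5, 5 → $t3=10+5=15
and $t5, $t5, 7 → $t5=10&7=2
add $t1, $t3, $t3 → $t1=15+15=30
halt.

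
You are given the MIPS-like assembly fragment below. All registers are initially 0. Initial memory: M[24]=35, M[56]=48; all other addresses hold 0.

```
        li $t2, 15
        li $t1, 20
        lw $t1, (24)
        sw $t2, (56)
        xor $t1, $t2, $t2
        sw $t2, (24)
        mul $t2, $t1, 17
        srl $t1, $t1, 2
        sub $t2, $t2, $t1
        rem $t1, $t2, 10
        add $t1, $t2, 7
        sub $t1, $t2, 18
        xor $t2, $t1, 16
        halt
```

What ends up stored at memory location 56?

15

after li $t2, 15: $t2=15
after li $t1, 20: $t1=20
after lw $t1, (24): $t1=M[24]=35
sw $t2, (56) → M[56]=15
after xor $t1, $t2, $t2: $t1=15^15=0
sw $t2, (24) → M[24]=15
after mul $t2, $t1, 17: $t2=0*17=0
after srl $t1, $t1, 2: $t1=0>>2=0
after sub $t2, $t2, $t1: $t2=0-0=0
after rem $t1, $t2, 10: $t1=0%10=0
after add $t1, $t2, 7: $t1=0+7=7
after sub $t1, $t2, 18: $t1=0-18=-18
after xor $t2, $t1, 16: $t2=(-18)^16=-2
halt.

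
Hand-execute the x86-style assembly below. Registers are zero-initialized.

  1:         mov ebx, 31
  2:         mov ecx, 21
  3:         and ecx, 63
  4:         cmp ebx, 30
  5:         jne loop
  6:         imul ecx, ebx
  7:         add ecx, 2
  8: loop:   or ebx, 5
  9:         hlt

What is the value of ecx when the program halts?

ebx=31
ecx=21
ecx=21&63=21
cmp ebx, 30  (cmp 31,30)
jne loop: taken
ebx=31|5=31
halt.

21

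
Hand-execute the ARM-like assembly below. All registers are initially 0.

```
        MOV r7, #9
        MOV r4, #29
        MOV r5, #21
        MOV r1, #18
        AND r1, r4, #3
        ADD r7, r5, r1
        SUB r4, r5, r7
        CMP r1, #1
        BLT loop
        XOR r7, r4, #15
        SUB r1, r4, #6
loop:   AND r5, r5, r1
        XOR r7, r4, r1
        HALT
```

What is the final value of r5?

17

after MOV r7, #9: r7=9
after MOV r4, #29: r4=29
after MOV r5, #21: r5=21
after MOV r1, #18: r1=18
after AND r1, r4, #3: r1=29&3=1
after ADD r7, r5, r1: r7=21+1=22
after SUB r4, r5, r7: r4=21-22=-1
CMP r1, #1  (cmp 1,1)
BLT loop: not taken
after XOR r7, r4, #15: r7=(-1)^15=-16
after SUB r1, r4, #6: r1=(-1)-6=-7
after AND r5, r5, r1: r5=21&(-7)=17
after XOR r7, r4, r1: r7=(-1)^(-7)=6
halt.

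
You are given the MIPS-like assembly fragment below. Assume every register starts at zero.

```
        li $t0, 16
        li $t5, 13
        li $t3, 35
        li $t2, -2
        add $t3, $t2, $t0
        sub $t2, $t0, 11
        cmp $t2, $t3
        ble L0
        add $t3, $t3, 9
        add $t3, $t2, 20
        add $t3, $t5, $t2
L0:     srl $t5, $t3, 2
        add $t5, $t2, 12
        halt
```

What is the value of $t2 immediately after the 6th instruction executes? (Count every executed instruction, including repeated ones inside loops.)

5

li $t0, 16 → $t0=16
li $t5, 13 → $t5=13
li $t3, 35 → $t3=35
li $t2, -2 → $t2=-2
add $t3, $t2, $t0 → $t3=(-2)+16=14
sub $t2, $t0, 11 → $t2=16-11=5
After step 6: $t2 = 5.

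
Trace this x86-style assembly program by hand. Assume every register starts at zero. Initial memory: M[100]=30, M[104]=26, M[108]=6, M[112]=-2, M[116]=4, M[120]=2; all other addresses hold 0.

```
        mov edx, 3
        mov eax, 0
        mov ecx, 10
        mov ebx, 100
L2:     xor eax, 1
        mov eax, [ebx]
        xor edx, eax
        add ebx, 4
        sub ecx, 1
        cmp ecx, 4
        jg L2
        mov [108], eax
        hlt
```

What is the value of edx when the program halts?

-7

after mov edx, 3: edx=3
after mov eax, 0: eax=0
after mov ecx, 10: ecx=10
after mov ebx, 100: ebx=100
after xor eax, 1: eax=0^1=1
after mov eax, [ebx]: eax=M[100]=30
after xor edx, eax: edx=3^30=29
after add ebx, 4: ebx=100+4=104
after sub ecx, 1: ecx=10-1=9
cmp ecx, 4  (cmp 9,4)
jg L2: taken
after xor eax, 1: eax=30^1=31
after mov eax, [ebx]: eax=M[104]=26
after xor edx, eax: edx=29^26=7
after add ebx, 4: ebx=104+4=108
after sub ecx, 1: ecx=9-1=8
cmp ecx, 4  (cmp 8,4)
jg L2: taken
after xor eax, 1: eax=26^1=27
after mov eax, [ebx]: eax=M[108]=6
after xor edx, eax: edx=7^6=1
after add ebx, 4: ebx=108+4=112
after sub ecx, 1: ecx=8-1=7
cmp ecx, 4  (cmp 7,4)
jg L2: taken
after xor eax, 1: eax=6^1=7
after mov eax, [ebx]: eax=M[112]=-2
after xor edx, eax: edx=1^(-2)=-1
after add ebx, 4: ebx=112+4=116
after sub ecx, 1: ecx=7-1=6
cmp ecx, 4  (cmp 6,4)
jg L2: taken
after xor eax, 1: eax=(-2)^1=-1
after mov eax, [ebx]: eax=M[116]=4
after xor edx, eax: edx=(-1)^4=-5
after add ebx, 4: ebx=116+4=120
after sub ecx, 1: ecx=6-1=5
cmp ecx, 4  (cmp 5,4)
jg L2: taken
after xor eax, 1: eax=4^1=5
after mov eax, [ebx]: eax=M[120]=2
after xor edx, eax: edx=(-5)^2=-7
after add ebx, 4: ebx=120+4=124
after sub ecx, 1: ecx=5-1=4
cmp ecx, 4  (cmp 4,4)
jg L2: not taken
mov [108], eax → M[108]=2
halt.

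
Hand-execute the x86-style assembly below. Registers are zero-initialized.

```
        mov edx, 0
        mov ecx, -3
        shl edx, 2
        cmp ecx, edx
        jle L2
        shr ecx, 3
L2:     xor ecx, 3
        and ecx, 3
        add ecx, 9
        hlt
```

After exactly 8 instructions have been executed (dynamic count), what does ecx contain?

after mov edx, 0: edx=0
after mov ecx, -3: ecx=-3
after shl edx, 2: edx=0<<2=0
cmp ecx, edx  (cmp -3,0)
jle L2: taken
after xor ecx, 3: ecx=(-3)^3=-2
after and ecx, 3: ecx=(-2)&3=2
after add ecx, 9: ecx=2+9=11
After step 8: ecx = 11.

11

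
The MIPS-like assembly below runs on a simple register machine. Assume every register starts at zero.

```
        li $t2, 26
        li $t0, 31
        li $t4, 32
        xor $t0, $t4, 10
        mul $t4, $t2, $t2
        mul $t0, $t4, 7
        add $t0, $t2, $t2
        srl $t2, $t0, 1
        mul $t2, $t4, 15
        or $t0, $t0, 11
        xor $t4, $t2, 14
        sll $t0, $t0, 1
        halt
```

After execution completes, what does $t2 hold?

10140

$t2=26
$t0=31
$t4=32
$t0=32^10=42
$t4=26*26=676
$t0=676*7=4732
$t0=26+26=52
$t2=52>>1=26
$t2=676*15=10140
$t0=52|11=63
$t4=10140^14=10130
$t0=63<<1=126
halt.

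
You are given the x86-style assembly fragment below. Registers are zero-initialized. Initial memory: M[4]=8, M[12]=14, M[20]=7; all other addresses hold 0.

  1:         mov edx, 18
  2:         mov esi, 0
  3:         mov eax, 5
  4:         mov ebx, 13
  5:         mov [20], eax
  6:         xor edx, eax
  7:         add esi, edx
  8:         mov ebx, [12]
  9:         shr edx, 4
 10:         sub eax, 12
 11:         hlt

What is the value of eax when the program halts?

-7

mov edx, 18 → edx=18
mov esi, 0 → esi=0
mov eax, 5 → eax=5
mov ebx, 13 → ebx=13
mov [20], eax → M[20]=5
xor edx, eax → edx=18^5=23
add esi, edx → esi=0+23=23
mov ebx, [12] → ebx=M[12]=14
shr edx, 4 → edx=23>>4=1
sub eax, 12 → eax=5-12=-7
halt.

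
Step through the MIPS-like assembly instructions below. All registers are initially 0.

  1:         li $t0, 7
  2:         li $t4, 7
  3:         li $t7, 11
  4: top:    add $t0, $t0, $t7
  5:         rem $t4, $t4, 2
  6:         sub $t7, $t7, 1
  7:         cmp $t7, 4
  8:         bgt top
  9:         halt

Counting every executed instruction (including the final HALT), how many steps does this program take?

39

$t0=7
$t4=7
$t7=11
$t0=7+11=18
$t4=7%2=1
$t7=11-1=10
cmp $t7, 4  (cmp 10,4)
bgt top: taken
$t0=18+10=28
$t4=1%2=1
$t7=10-1=9
cmp $t7, 4  (cmp 9,4)
bgt top: taken
$t0=28+9=37
$t4=1%2=1
$t7=9-1=8
cmp $t7, 4  (cmp 8,4)
bgt top: taken
$t0=37+8=45
$t4=1%2=1
$t7=8-1=7
cmp $t7, 4  (cmp 7,4)
bgt top: taken
$t0=45+7=52
$t4=1%2=1
$t7=7-1=6
cmp $t7, 4  (cmp 6,4)
bgt top: taken
$t0=52+6=58
$t4=1%2=1
$t7=6-1=5
cmp $t7, 4  (cmp 5,4)
bgt top: taken
$t0=58+5=63
$t4=1%2=1
$t7=5-1=4
cmp $t7, 4  (cmp 4,4)
bgt top: not taken
halt.
Total executed instructions: 39.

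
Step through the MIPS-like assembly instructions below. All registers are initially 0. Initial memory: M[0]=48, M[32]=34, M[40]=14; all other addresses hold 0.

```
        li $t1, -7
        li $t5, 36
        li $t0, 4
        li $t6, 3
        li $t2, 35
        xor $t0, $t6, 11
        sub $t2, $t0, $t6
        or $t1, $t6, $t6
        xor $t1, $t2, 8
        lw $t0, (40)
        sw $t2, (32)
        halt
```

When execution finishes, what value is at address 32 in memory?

after li $t1, -7: $t1=-7
after li $t5, 36: $t5=36
after li $t0, 4: $t0=4
after li $t6, 3: $t6=3
after li $t2, 35: $t2=35
after xor $t0, $t6, 11: $t0=3^11=8
after sub $t2, $t0, $t6: $t2=8-3=5
after or $t1, $t6, $t6: $t1=3|3=3
after xor $t1, $t2, 8: $t1=5^8=13
after lw $t0, (40): $t0=M[40]=14
sw $t2, (32) → M[32]=5
halt.

5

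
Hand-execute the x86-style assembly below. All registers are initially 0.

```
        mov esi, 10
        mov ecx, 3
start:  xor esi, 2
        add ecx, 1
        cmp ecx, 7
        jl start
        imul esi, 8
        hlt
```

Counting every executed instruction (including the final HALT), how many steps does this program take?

20

esi=10
ecx=3
esi=10^2=8
ecx=3+1=4
cmp ecx, 7  (cmp 4,7)
jl start: taken
esi=8^2=10
ecx=4+1=5
cmp ecx, 7  (cmp 5,7)
jl start: taken
esi=10^2=8
ecx=5+1=6
cmp ecx, 7  (cmp 6,7)
jl start: taken
esi=8^2=10
ecx=6+1=7
cmp ecx, 7  (cmp 7,7)
jl start: not taken
esi=10*8=80
halt.
Total executed instructions: 20.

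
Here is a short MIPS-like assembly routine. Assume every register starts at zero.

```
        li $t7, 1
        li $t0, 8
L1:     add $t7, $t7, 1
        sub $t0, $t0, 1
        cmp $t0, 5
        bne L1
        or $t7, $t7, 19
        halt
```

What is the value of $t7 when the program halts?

23

li $t7, 1 → $t7=1
li $t0, 8 → $t0=8
add $t7, $t7, 1 → $t7=1+1=2
sub $t0, $t0, 1 → $t0=8-1=7
cmp $t0, 5  (cmp 7,5)
bne L1: taken
add $t7, $t7, 1 → $t7=2+1=3
sub $t0, $t0, 1 → $t0=7-1=6
cmp $t0, 5  (cmp 6,5)
bne L1: taken
add $t7, $t7, 1 → $t7=3+1=4
sub $t0, $t0, 1 → $t0=6-1=5
cmp $t0, 5  (cmp 5,5)
bne L1: not taken
or $t7, $t7, 19 → $t7=4|19=23
halt.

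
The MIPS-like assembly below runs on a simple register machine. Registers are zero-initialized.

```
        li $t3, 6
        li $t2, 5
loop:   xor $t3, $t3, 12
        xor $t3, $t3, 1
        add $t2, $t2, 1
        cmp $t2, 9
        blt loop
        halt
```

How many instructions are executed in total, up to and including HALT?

after li $t3, 6: $t3=6
after li $t2, 5: $t2=5
after xor $t3, $t3, 12: $t3=6^12=10
after xor $t3, $t3, 1: $t3=10^1=11
after add $t2, $t2, 1: $t2=5+1=6
cmp $t2, 9  (cmp 6,9)
blt loop: taken
after xor $t3, $t3, 12: $t3=11^12=7
after xor $t3, $t3, 1: $t3=7^1=6
after add $t2, $t2, 1: $t2=6+1=7
cmp $t2, 9  (cmp 7,9)
blt loop: taken
after xor $t3, $t3, 12: $t3=6^12=10
after xor $t3, $t3, 1: $t3=10^1=11
after add $t2, $t2, 1: $t2=7+1=8
cmp $t2, 9  (cmp 8,9)
blt loop: taken
after xor $t3, $t3, 12: $t3=11^12=7
after xor $t3, $t3, 1: $t3=7^1=6
after add $t2, $t2, 1: $t2=8+1=9
cmp $t2, 9  (cmp 9,9)
blt loop: not taken
halt.
Total executed instructions: 23.

23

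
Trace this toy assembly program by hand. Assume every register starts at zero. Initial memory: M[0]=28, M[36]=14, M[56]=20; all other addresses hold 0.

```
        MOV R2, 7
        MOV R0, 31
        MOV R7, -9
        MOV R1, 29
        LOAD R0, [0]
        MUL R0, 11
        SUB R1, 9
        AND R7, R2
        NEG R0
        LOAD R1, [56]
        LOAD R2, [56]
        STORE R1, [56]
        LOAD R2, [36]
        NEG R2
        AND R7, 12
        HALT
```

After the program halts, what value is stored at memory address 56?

20

MOV R2, 7 → R2=7
MOV R0, 31 → R0=31
MOV R7, -9 → R7=-9
MOV R1, 29 → R1=29
LOAD R0, [0] → R0=M[0]=28
MUL R0, 11 → R0=28*11=308
SUB R1, 9 → R1=29-9=20
AND R7, R2 → R7=(-9)&7=7
NEG R0 → R0=-(308)=-308
LOAD R1, [56] → R1=M[56]=20
LOAD R2, [56] → R2=M[56]=20
STORE R1, [56] → M[56]=20
LOAD R2, [36] → R2=M[36]=14
NEG R2 → R2=-(14)=-14
AND R7, 12 → R7=7&12=4
halt.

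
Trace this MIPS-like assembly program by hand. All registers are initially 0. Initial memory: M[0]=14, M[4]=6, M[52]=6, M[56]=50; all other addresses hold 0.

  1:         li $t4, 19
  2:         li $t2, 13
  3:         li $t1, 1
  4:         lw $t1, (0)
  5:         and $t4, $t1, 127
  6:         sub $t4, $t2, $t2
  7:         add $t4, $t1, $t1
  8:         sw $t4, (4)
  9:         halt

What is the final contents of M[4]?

li $t4, 19 → $t4=19
li $t2, 13 → $t2=13
li $t1, 1 → $t1=1
lw $t1, (0) → $t1=M[0]=14
and $t4, $t1, 127 → $t4=14&127=14
sub $t4, $t2, $t2 → $t4=13-13=0
add $t4, $t1, $t1 → $t4=14+14=28
sw $t4, (4) → M[4]=28
halt.

28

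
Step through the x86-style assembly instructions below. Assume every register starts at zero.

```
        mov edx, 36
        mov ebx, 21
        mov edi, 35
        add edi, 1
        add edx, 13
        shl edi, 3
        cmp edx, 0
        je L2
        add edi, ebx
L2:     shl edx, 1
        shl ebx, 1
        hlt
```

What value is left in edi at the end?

309

after mov edx, 36: edx=36
after mov ebx, 21: ebx=21
after mov edi, 35: edi=35
after add edi, 1: edi=35+1=36
after add edx, 13: edx=36+13=49
after shl edi, 3: edi=36<<3=288
cmp edx, 0  (cmp 49,0)
je L2: not taken
after add edi, ebx: edi=288+21=309
after shl edx, 1: edx=49<<1=98
after shl ebx, 1: ebx=21<<1=42
halt.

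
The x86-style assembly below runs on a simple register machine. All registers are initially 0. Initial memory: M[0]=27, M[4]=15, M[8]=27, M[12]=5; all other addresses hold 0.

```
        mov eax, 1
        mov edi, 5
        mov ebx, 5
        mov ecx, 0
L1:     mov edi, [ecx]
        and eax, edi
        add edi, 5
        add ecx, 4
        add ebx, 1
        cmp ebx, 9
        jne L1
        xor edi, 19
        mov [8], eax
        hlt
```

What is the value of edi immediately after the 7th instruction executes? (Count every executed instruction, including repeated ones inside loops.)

mov eax, 1 → eax=1
mov edi, 5 → edi=5
mov ebx, 5 → ebx=5
mov ecx, 0 → ecx=0
mov edi, [ecx] → edi=M[0]=27
and eax, edi → eax=1&27=1
add edi, 5 → edi=27+5=32
After step 7: edi = 32.

32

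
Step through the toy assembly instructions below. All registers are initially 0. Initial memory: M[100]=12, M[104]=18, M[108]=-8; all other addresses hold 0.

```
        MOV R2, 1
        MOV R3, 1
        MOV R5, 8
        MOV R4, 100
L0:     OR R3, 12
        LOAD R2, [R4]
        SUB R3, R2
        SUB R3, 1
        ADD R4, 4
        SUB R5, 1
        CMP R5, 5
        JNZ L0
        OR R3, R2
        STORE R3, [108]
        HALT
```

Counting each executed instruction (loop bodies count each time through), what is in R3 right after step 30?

MOV R2, 1 → R2=1
MOV R3, 1 → R3=1
MOV R5, 8 → R5=8
MOV R4, 100 → R4=100
OR R3, 12 → R3=1|12=13
LOAD R2, [R4] → R2=M[100]=12
SUB R3, R2 → R3=13-12=1
SUB R3, 1 → R3=1-1=0
ADD R4, 4 → R4=100+4=104
SUB R5, 1 → R5=8-1=7
CMP R5, 5  (cmp 7,5)
JNZ L0: taken
OR R3, 12 → R3=0|12=12
LOAD R2, [R4] → R2=M[104]=18
SUB R3, R2 → R3=12-18=-6
SUB R3, 1 → R3=(-6)-1=-7
ADD R4, 4 → R4=104+4=108
SUB R5, 1 → R5=7-1=6
CMP R5, 5  (cmp 6,5)
JNZ L0: taken
OR R3, 12 → R3=(-7)|12=-3
LOAD R2, [R4] → R2=M[108]=-8
SUB R3, R2 → R3=(-3)-(-8)=5
SUB R3, 1 → R3=5-1=4
ADD R4, 4 → R4=108+4=112
SUB R5, 1 → R5=6-1=5
CMP R5, 5  (cmp 5,5)
JNZ L0: not taken
OR R3, R2 → R3=4|(-8)=-4
STORE R3, [108] → M[108]=-4
After step 30: R3 = -4.

-4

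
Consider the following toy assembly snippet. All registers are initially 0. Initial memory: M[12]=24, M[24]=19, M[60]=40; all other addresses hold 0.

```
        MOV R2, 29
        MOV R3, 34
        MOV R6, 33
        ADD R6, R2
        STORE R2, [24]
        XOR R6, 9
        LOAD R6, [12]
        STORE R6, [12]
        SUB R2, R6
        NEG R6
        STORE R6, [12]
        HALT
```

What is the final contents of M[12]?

MOV R2, 29 → R2=29
MOV R3, 34 → R3=34
MOV R6, 33 → R6=33
ADD R6, R2 → R6=33+29=62
STORE R2, [24] → M[24]=29
XOR R6, 9 → R6=62^9=55
LOAD R6, [12] → R6=M[12]=24
STORE R6, [12] → M[12]=24
SUB R2, R6 → R2=29-24=5
NEG R6 → R6=-(24)=-24
STORE R6, [12] → M[12]=-24
halt.

-24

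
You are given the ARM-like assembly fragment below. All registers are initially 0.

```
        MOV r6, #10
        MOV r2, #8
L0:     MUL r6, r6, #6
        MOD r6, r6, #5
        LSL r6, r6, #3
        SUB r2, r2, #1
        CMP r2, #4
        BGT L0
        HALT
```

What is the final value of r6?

MOV r6, #10 → r6=10
MOV r2, #8 → r2=8
MUL r6, r6, #6 → r6=10*6=60
MOD r6, r6, #5 → r6=60%5=0
LSL r6, r6, #3 → r6=0<<3=0
SUB r2, r2, #1 → r2=8-1=7
CMP r2, #4  (cmp 7,4)
BGT L0: taken
MUL r6, r6, #6 → r6=0*6=0
MOD r6, r6, #5 → r6=0%5=0
LSL r6, r6, #3 → r6=0<<3=0
SUB r2, r2, #1 → r2=7-1=6
CMP r2, #4  (cmp 6,4)
BGT L0: taken
MUL r6, r6, #6 → r6=0*6=0
MOD r6, r6, #5 → r6=0%5=0
LSL r6, r6, #3 → r6=0<<3=0
SUB r2, r2, #1 → r2=6-1=5
CMP r2, #4  (cmp 5,4)
BGT L0: taken
MUL r6, r6, #6 → r6=0*6=0
MOD r6, r6, #5 → r6=0%5=0
LSL r6, r6, #3 → r6=0<<3=0
SUB r2, r2, #1 → r2=5-1=4
CMP r2, #4  (cmp 4,4)
BGT L0: not taken
halt.

0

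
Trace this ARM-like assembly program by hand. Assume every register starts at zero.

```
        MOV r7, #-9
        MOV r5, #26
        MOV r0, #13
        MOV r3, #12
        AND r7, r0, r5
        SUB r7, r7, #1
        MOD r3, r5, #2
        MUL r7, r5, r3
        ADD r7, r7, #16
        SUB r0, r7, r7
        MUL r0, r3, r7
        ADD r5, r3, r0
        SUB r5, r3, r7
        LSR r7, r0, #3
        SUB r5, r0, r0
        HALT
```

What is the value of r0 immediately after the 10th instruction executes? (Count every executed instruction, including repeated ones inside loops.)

after MOV r7, #-9: r7=-9
after MOV r5, #26: r5=26
after MOV r0, #13: r0=13
after MOV r3, #12: r3=12
after AND r7, r0, r5: r7=13&26=8
after SUB r7, r7, #1: r7=8-1=7
after MOD r3, r5, #2: r3=26%2=0
after MUL r7, r5, r3: r7=26*0=0
after ADD r7, r7, #16: r7=0+16=16
after SUB r0, r7, r7: r0=16-16=0
After step 10: r0 = 0.

0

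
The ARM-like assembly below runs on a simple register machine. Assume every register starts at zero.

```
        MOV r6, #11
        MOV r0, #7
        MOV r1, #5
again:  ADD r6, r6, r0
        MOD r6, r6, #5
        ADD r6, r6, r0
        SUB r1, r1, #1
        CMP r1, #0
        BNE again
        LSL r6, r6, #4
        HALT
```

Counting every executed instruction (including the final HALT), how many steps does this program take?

35

after MOV r6, #11: r6=11
after MOV r0, #7: r0=7
after MOV r1, #5: r1=5
after ADD r6, r6, r0: r6=11+7=18
after MOD r6, r6, #5: r6=18%5=3
after ADD r6, r6, r0: r6=3+7=10
after SUB r1, r1, #1: r1=5-1=4
CMP r1, #0  (cmp 4,0)
BNE again: taken
after ADD r6, r6, r0: r6=10+7=17
after MOD r6, r6, #5: r6=17%5=2
after ADD r6, r6, r0: r6=2+7=9
after SUB r1, r1, #1: r1=4-1=3
CMP r1, #0  (cmp 3,0)
BNE again: taken
after ADD r6, r6, r0: r6=9+7=16
after MOD r6, r6, #5: r6=16%5=1
after ADD r6, r6, r0: r6=1+7=8
after SUB r1, r1, #1: r1=3-1=2
CMP r1, #0  (cmp 2,0)
BNE again: taken
after ADD r6, r6, r0: r6=8+7=15
after MOD r6, r6, #5: r6=15%5=0
after ADD r6, r6, r0: r6=0+7=7
after SUB r1, r1, #1: r1=2-1=1
CMP r1, #0  (cmp 1,0)
BNE again: taken
after ADD r6, r6, r0: r6=7+7=14
after MOD r6, r6, #5: r6=14%5=4
after ADD r6, r6, r0: r6=4+7=11
after SUB r1, r1, #1: r1=1-1=0
CMP r1, #0  (cmp 0,0)
BNE again: not taken
after LSL r6, r6, #4: r6=11<<4=176
halt.
Total executed instructions: 35.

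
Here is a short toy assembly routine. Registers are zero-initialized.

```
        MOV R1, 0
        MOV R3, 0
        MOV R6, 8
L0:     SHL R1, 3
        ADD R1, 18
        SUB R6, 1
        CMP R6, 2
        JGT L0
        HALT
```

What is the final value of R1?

after MOV R1, 0: R1=0
after MOV R3, 0: R3=0
after MOV R6, 8: R6=8
after SHL R1, 3: R1=0<<3=0
after ADD R1, 18: R1=0+18=18
after SUB R6, 1: R6=8-1=7
CMP R6, 2  (cmp 7,2)
JGT L0: taken
after SHL R1, 3: R1=18<<3=144
after ADD R1, 18: R1=144+18=162
after SUB R6, 1: R6=7-1=6
CMP R6, 2  (cmp 6,2)
JGT L0: taken
after SHL R1, 3: R1=162<<3=1296
after ADD R1, 18: R1=1296+18=1314
after SUB R6, 1: R6=6-1=5
CMP R6, 2  (cmp 5,2)
JGT L0: taken
after SHL R1, 3: R1=1314<<3=10512
after ADD R1, 18: R1=10512+18=10530
after SUB R6, 1: R6=5-1=4
CMP R6, 2  (cmp 4,2)
JGT L0: taken
after SHL R1, 3: R1=10530<<3=84240
after ADD R1, 18: R1=84240+18=84258
after SUB R6, 1: R6=4-1=3
CMP R6, 2  (cmp 3,2)
JGT L0: taken
after SHL R1, 3: R1=84258<<3=674064
after ADD R1, 18: R1=674064+18=674082
after SUB R6, 1: R6=3-1=2
CMP R6, 2  (cmp 2,2)
JGT L0: not taken
halt.

674082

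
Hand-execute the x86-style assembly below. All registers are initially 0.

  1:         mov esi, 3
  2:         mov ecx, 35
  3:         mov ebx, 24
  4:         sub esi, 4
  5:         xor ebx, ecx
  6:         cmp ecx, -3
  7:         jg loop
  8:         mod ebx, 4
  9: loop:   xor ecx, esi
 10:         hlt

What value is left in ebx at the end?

59

mov esi, 3 → esi=3
mov ecx, 35 → ecx=35
mov ebx, 24 → ebx=24
sub esi, 4 → esi=3-4=-1
xor ebx, ecx → ebx=24^35=59
cmp ecx, -3  (cmp 35,-3)
jg loop: taken
xor ecx, esi → ecx=35^(-1)=-36
halt.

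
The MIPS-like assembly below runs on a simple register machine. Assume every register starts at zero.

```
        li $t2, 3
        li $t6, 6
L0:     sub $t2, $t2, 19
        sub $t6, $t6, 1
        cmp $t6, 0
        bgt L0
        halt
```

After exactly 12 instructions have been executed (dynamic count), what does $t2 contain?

-54

$t2=3
$t6=6
$t2=3-19=-16
$t6=6-1=5
cmp $t6, 0  (cmp 5,0)
bgt L0: taken
$t2=(-16)-19=-35
$t6=5-1=4
cmp $t6, 0  (cmp 4,0)
bgt L0: taken
$t2=(-35)-19=-54
$t6=4-1=3
After step 12: $t2 = -54.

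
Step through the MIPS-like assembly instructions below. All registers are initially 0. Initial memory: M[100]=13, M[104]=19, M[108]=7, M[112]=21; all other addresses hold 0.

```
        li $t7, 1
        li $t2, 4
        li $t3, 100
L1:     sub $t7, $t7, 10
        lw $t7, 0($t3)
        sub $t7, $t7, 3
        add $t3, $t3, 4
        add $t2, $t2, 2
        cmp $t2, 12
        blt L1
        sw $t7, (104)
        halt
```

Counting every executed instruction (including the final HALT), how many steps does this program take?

after li $t7, 1: $t7=1
after li $t2, 4: $t2=4
after li $t3, 100: $t3=100
after sub $t7, $t7, 10: $t7=1-10=-9
after lw $t7, 0($t3): $t7=M[100]=13
after sub $t7, $t7, 3: $t7=13-3=10
after add $t3, $t3, 4: $t3=100+4=104
after add $t2, $t2, 2: $t2=4+2=6
cmp $t2, 12  (cmp 6,12)
blt L1: taken
after sub $t7, $t7, 10: $t7=10-10=0
after lw $t7, 0($t3): $t7=M[104]=19
after sub $t7, $t7, 3: $t7=19-3=16
after add $t3, $t3, 4: $t3=104+4=108
after add $t2, $t2, 2: $t2=6+2=8
cmp $t2, 12  (cmp 8,12)
blt L1: taken
after sub $t7, $t7, 10: $t7=16-10=6
after lw $t7, 0($t3): $t7=M[108]=7
after sub $t7, $t7, 3: $t7=7-3=4
after add $t3, $t3, 4: $t3=108+4=112
after add $t2, $t2, 2: $t2=8+2=10
cmp $t2, 12  (cmp 10,12)
blt L1: taken
after sub $t7, $t7, 10: $t7=4-10=-6
after lw $t7, 0($t3): $t7=M[112]=21
after sub $t7, $t7, 3: $t7=21-3=18
after add $t3, $t3, 4: $t3=112+4=116
after add $t2, $t2, 2: $t2=10+2=12
cmp $t2, 12  (cmp 12,12)
blt L1: not taken
sw $t7, (104) → M[104]=18
halt.
Total executed instructions: 33.

33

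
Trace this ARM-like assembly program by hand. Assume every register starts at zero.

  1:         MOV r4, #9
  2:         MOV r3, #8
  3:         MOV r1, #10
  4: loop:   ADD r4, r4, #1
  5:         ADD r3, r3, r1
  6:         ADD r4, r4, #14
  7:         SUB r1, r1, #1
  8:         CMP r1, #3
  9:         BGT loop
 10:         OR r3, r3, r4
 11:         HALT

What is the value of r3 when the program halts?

MOV r4, #9 → r4=9
MOV r3, #8 → r3=8
MOV r1, #10 → r1=10
ADD r4, r4, #1 → r4=9+1=10
ADD r3, r3, r1 → r3=8+10=18
ADD r4, r4, #14 → r4=10+14=24
SUB r1, r1, #1 → r1=10-1=9
CMP r1, #3  (cmp 9,3)
BGT loop: taken
ADD r4, r4, #1 → r4=24+1=25
ADD r3, r3, r1 → r3=18+9=27
ADD r4, r4, #14 → r4=25+14=39
SUB r1, r1, #1 → r1=9-1=8
CMP r1, #3  (cmp 8,3)
BGT loop: taken
ADD r4, r4, #1 → r4=39+1=40
ADD r3, r3, r1 → r3=27+8=35
ADD r4, r4, #14 → r4=40+14=54
SUB r1, r1, #1 → r1=8-1=7
CMP r1, #3  (cmp 7,3)
BGT loop: taken
ADD r4, r4, #1 → r4=54+1=55
ADD r3, r3, r1 → r3=35+7=42
ADD r4, r4, #14 → r4=55+14=69
SUB r1, r1, #1 → r1=7-1=6
CMP r1, #3  (cmp 6,3)
BGT loop: taken
ADD r4, r4, #1 → r4=69+1=70
ADD r3, r3, r1 → r3=42+6=48
ADD r4, r4, #14 → r4=70+14=84
SUB r1, r1, #1 → r1=6-1=5
CMP r1, #3  (cmp 5,3)
BGT loop: taken
ADD r4, r4, #1 → r4=84+1=85
ADD r3, r3, r1 → r3=48+5=53
ADD r4, r4, #14 → r4=85+14=99
SUB r1, r1, #1 → r1=5-1=4
CMP r1, #3  (cmp 4,3)
BGT loop: taken
ADD r4, r4, #1 → r4=99+1=100
ADD r3, r3, r1 → r3=53+4=57
ADD r4, r4, #14 → r4=100+14=114
SUB r1, r1, #1 → r1=4-1=3
CMP r1, #3  (cmp 3,3)
BGT loop: not taken
OR r3, r3, r4 → r3=57|114=123
halt.

123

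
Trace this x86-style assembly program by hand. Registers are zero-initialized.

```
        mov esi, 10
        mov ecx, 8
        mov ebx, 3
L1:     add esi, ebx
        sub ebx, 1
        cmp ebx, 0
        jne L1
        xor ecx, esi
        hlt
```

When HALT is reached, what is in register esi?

after mov esi, 10: esi=10
after mov ecx, 8: ecx=8
after mov ebx, 3: ebx=3
after add esi, ebx: esi=10+3=13
after sub ebx, 1: ebx=3-1=2
cmp ebx, 0  (cmp 2,0)
jne L1: taken
after add esi, ebx: esi=13+2=15
after sub ebx, 1: ebx=2-1=1
cmp ebx, 0  (cmp 1,0)
jne L1: taken
after add esi, ebx: esi=15+1=16
after sub ebx, 1: ebx=1-1=0
cmp ebx, 0  (cmp 0,0)
jne L1: not taken
after xor ecx, esi: ecx=8^16=24
halt.

16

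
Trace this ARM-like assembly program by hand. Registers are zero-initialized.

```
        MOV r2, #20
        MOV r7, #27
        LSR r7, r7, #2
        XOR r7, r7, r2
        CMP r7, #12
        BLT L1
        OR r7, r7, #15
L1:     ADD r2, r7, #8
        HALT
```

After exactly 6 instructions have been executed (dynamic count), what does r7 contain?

after MOV r2, #20: r2=20
after MOV r7, #27: r7=27
after LSR r7, r7, #2: r7=27>>2=6
after XOR r7, r7, r2: r7=6^20=18
CMP r7, #12  (cmp 18,12)
BLT L1: not taken
After step 6: r7 = 18.

18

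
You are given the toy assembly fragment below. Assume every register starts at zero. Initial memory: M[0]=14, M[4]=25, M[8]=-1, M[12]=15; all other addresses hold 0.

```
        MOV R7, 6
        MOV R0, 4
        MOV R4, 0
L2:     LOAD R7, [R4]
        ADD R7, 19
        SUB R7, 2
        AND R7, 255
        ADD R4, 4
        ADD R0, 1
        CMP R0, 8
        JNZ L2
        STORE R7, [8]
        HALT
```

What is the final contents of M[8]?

32

MOV R7, 6 → R7=6
MOV R0, 4 → R0=4
MOV R4, 0 → R4=0
LOAD R7, [R4] → R7=M[0]=14
ADD R7, 19 → R7=14+19=33
SUB R7, 2 → R7=33-2=31
AND R7, 255 → R7=31&255=31
ADD R4, 4 → R4=0+4=4
ADD R0, 1 → R0=4+1=5
CMP R0, 8  (cmp 5,8)
JNZ L2: taken
LOAD R7, [R4] → R7=M[4]=25
ADD R7, 19 → R7=25+19=44
SUB R7, 2 → R7=44-2=42
AND R7, 255 → R7=42&255=42
ADD R4, 4 → R4=4+4=8
ADD R0, 1 → R0=5+1=6
CMP R0, 8  (cmp 6,8)
JNZ L2: taken
LOAD R7, [R4] → R7=M[8]=-1
ADD R7, 19 → R7=(-1)+19=18
SUB R7, 2 → R7=18-2=16
AND R7, 255 → R7=16&255=16
ADD R4, 4 → R4=8+4=12
ADD R0, 1 → R0=6+1=7
CMP R0, 8  (cmp 7,8)
JNZ L2: taken
LOAD R7, [R4] → R7=M[12]=15
ADD R7, 19 → R7=15+19=34
SUB R7, 2 → R7=34-2=32
AND R7, 255 → R7=32&255=32
ADD R4, 4 → R4=12+4=16
ADD R0, 1 → R0=7+1=8
CMP R0, 8  (cmp 8,8)
JNZ L2: not taken
STORE R7, [8] → M[8]=32
halt.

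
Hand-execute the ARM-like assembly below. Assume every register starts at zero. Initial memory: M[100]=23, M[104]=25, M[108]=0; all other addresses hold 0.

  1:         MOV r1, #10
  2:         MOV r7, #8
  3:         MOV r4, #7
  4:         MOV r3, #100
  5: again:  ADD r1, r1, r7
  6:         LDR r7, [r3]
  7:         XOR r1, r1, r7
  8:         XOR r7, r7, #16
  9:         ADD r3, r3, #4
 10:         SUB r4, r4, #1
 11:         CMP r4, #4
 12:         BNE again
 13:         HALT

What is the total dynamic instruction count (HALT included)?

after MOV r1, #10: r1=10
after MOV r7, #8: r7=8
after MOV r4, #7: r4=7
after MOV r3, #100: r3=100
after ADD r1, r1, r7: r1=10+8=18
after LDR r7, [r3]: r7=M[100]=23
after XOR r1, r1, r7: r1=18^23=5
after XOR r7, r7, #16: r7=23^16=7
after ADD r3, r3, #4: r3=100+4=104
after SUB r4, r4, #1: r4=7-1=6
CMP r4, #4  (cmp 6,4)
BNE again: taken
after ADD r1, r1, r7: r1=5+7=12
after LDR r7, [r3]: r7=M[104]=25
after XOR r1, r1, r7: r1=12^25=21
after XOR r7, r7, #16: r7=25^16=9
after ADD r3, r3, #4: r3=104+4=108
after SUB r4, r4, #1: r4=6-1=5
CMP r4, #4  (cmp 5,4)
BNE again: taken
after ADD r1, r1, r7: r1=21+9=30
after LDR r7, [r3]: r7=M[108]=0
after XOR r1, r1, r7: r1=30^0=30
after XOR r7, r7, #16: r7=0^16=16
after ADD r3, r3, #4: r3=108+4=112
after SUB r4, r4, #1: r4=5-1=4
CMP r4, #4  (cmp 4,4)
BNE again: not taken
halt.
Total executed instructions: 29.

29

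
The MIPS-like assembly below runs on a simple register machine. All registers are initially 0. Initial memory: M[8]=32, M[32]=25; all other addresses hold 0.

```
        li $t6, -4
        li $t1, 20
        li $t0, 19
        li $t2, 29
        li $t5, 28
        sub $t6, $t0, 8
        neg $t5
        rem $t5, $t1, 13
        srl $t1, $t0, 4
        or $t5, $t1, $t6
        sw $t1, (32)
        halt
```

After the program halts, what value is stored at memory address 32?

li $t6, -4 → $t6=-4
li $t1, 20 → $t1=20
li $t0, 19 → $t0=19
li $t2, 29 → $t2=29
li $t5, 28 → $t5=28
sub $t6, $t0, 8 → $t6=19-8=11
neg $t5 → $t5=-(28)=-28
rem $t5, $t1, 13 → $t5=20%13=7
srl $t1, $t0, 4 → $t1=19>>4=1
or $t5, $t1, $t6 → $t5=1|11=11
sw $t1, (32) → M[32]=1
halt.

1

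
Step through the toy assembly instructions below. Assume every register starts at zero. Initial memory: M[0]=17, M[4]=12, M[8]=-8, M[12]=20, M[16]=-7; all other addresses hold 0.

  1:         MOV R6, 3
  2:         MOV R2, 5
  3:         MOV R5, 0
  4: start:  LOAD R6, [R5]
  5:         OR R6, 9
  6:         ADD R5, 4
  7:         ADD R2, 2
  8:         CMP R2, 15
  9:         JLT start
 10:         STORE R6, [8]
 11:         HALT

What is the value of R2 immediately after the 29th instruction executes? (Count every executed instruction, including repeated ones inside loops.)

MOV R6, 3 → R6=3
MOV R2, 5 → R2=5
MOV R5, 0 → R5=0
LOAD R6, [R5] → R6=M[0]=17
OR R6, 9 → R6=17|9=25
ADD R5, 4 → R5=0+4=4
ADD R2, 2 → R2=5+2=7
CMP R2, 15  (cmp 7,15)
JLT start: taken
LOAD R6, [R5] → R6=M[4]=12
OR R6, 9 → R6=12|9=13
ADD R5, 4 → R5=4+4=8
ADD R2, 2 → R2=7+2=9
CMP R2, 15  (cmp 9,15)
JLT start: taken
LOAD R6, [R5] → R6=M[8]=-8
OR R6, 9 → R6=(-8)|9=-7
ADD R5, 4 → R5=8+4=12
ADD R2, 2 → R2=9+2=11
CMP R2, 15  (cmp 11,15)
JLT start: taken
LOAD R6, [R5] → R6=M[12]=20
OR R6, 9 → R6=20|9=29
ADD R5, 4 → R5=12+4=16
ADD R2, 2 → R2=11+2=13
CMP R2, 15  (cmp 13,15)
JLT start: taken
LOAD R6, [R5] → R6=M[16]=-7
OR R6, 9 → R6=(-7)|9=-7
After step 29: R2 = 13.

13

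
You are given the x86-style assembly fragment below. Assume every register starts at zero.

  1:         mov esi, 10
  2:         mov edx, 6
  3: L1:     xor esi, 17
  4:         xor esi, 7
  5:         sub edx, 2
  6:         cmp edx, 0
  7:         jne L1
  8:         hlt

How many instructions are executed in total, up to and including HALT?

esi=10
edx=6
esi=10^17=27
esi=27^7=28
edx=6-2=4
cmp edx, 0  (cmp 4,0)
jne L1: taken
esi=28^17=13
esi=13^7=10
edx=4-2=2
cmp edx, 0  (cmp 2,0)
jne L1: taken
esi=10^17=27
esi=27^7=28
edx=2-2=0
cmp edx, 0  (cmp 0,0)
jne L1: not taken
halt.
Total executed instructions: 18.

18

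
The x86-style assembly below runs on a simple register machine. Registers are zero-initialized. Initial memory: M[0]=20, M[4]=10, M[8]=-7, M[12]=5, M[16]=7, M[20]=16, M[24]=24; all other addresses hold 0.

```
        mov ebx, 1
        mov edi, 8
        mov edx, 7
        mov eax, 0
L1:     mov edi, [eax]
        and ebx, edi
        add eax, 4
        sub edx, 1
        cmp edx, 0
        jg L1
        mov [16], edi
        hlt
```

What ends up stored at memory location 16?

24

after mov ebx, 1: ebx=1
after mov edi, 8: edi=8
after mov edx, 7: edx=7
after mov eax, 0: eax=0
after mov edi, [eax]: edi=M[0]=20
after and ebx, edi: ebx=1&20=0
after add eax, 4: eax=0+4=4
after sub edx, 1: edx=7-1=6
cmp edx, 0  (cmp 6,0)
jg L1: taken
after mov edi, [eax]: edi=M[4]=10
after and ebx, edi: ebx=0&10=0
after add eax, 4: eax=4+4=8
after sub edx, 1: edx=6-1=5
cmp edx, 0  (cmp 5,0)
jg L1: taken
after mov edi, [eax]: edi=M[8]=-7
after and ebx, edi: ebx=0&(-7)=0
after add eax, 4: eax=8+4=12
after sub edx, 1: edx=5-1=4
cmp edx, 0  (cmp 4,0)
jg L1: taken
after mov edi, [eax]: edi=M[12]=5
after and ebx, edi: ebx=0&5=0
after add eax, 4: eax=12+4=16
after sub edx, 1: edx=4-1=3
cmp edx, 0  (cmp 3,0)
jg L1: taken
after mov edi, [eax]: edi=M[16]=7
after and ebx, edi: ebx=0&7=0
after add eax, 4: eax=16+4=20
after sub edx, 1: edx=3-1=2
cmp edx, 0  (cmp 2,0)
jg L1: taken
after mov edi, [eax]: edi=M[20]=16
after and ebx, edi: ebx=0&16=0
after add eax, 4: eax=20+4=24
after sub edx, 1: edx=2-1=1
cmp edx, 0  (cmp 1,0)
jg L1: taken
after mov edi, [eax]: edi=M[24]=24
after and ebx, edi: ebx=0&24=0
after add eax, 4: eax=24+4=28
after sub edx, 1: edx=1-1=0
cmp edx, 0  (cmp 0,0)
jg L1: not taken
mov [16], edi → M[16]=24
halt.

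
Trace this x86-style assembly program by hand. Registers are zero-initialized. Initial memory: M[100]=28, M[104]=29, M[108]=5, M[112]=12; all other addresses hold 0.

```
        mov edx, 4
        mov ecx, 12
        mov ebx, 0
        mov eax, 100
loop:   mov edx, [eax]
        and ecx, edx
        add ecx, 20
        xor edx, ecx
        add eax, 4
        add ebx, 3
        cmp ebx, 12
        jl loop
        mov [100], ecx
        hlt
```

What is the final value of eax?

mov edx, 4 → edx=4
mov ecx, 12 → ecx=12
mov ebx, 0 → ebx=0
mov eax, 100 → eax=100
mov edx, [eax] → edx=M[100]=28
and ecx, edx → ecx=12&28=12
add ecx, 20 → ecx=12+20=32
xor edx, ecx → edx=28^32=60
add eax, 4 → eax=100+4=104
add ebx, 3 → ebx=0+3=3
cmp ebx, 12  (cmp 3,12)
jl loop: taken
mov edx, [eax] → edx=M[104]=29
and ecx, edx → ecx=32&29=0
add ecx, 20 → ecx=0+20=20
xor edx, ecx → edx=29^20=9
add eax, 4 → eax=104+4=108
add ebx, 3 → ebx=3+3=6
cmp ebx, 12  (cmp 6,12)
jl loop: taken
mov edx, [eax] → edx=M[108]=5
and ecx, edx → ecx=20&5=4
add ecx, 20 → ecx=4+20=24
xor edx, ecx → edx=5^24=29
add eax, 4 → eax=108+4=112
add ebx, 3 → ebx=6+3=9
cmp ebx, 12  (cmp 9,12)
jl loop: taken
mov edx, [eax] → edx=M[112]=12
and ecx, edx → ecx=24&12=8
add ecx, 20 → ecx=8+20=28
xor edx, ecx → edx=12^28=16
add eax, 4 → eax=112+4=116
add ebx, 3 → ebx=9+3=12
cmp ebx, 12  (cmp 12,12)
jl loop: not taken
mov [100], ecx → M[100]=28
halt.

116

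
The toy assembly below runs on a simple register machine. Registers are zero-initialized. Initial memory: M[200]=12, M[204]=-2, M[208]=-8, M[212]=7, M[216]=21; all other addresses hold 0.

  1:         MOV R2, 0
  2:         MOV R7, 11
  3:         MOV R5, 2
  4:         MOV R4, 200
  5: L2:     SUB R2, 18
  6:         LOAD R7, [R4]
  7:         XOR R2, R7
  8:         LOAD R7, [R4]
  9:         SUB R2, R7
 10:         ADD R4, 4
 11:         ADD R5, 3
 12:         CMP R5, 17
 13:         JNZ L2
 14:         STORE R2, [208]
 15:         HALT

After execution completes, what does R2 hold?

-114

R2=0
R7=11
R5=2
R4=200
R2=0-18=-18
R7=M[200]=12
R2=(-18)^12=-30
R7=M[200]=12
R2=(-30)-12=-42
R4=200+4=204
R5=2+3=5
CMP R5, 17  (cmp 5,17)
JNZ L2: taken
R2=(-42)-18=-60
R7=M[204]=-2
R2=(-60)^(-2)=58
R7=M[204]=-2
R2=58-(-2)=60
R4=204+4=208
R5=5+3=8
CMP R5, 17  (cmp 8,17)
JNZ L2: taken
R2=60-18=42
R7=M[208]=-8
R2=42^(-8)=-46
R7=M[208]=-8
R2=(-46)-(-8)=-38
R4=208+4=212
R5=8+3=11
CMP R5, 17  (cmp 11,17)
JNZ L2: taken
R2=(-38)-18=-56
R7=M[212]=7
R2=(-56)^7=-49
R7=M[212]=7
R2=(-49)-7=-56
R4=212+4=216
R5=11+3=14
CMP R5, 17  (cmp 14,17)
JNZ L2: taken
R2=(-56)-18=-74
R7=M[216]=21
R2=(-74)^21=-93
R7=M[216]=21
R2=(-93)-21=-114
R4=216+4=220
R5=14+3=17
CMP R5, 17  (cmp 17,17)
JNZ L2: not taken
STORE R2, [208] → M[208]=-114
halt.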